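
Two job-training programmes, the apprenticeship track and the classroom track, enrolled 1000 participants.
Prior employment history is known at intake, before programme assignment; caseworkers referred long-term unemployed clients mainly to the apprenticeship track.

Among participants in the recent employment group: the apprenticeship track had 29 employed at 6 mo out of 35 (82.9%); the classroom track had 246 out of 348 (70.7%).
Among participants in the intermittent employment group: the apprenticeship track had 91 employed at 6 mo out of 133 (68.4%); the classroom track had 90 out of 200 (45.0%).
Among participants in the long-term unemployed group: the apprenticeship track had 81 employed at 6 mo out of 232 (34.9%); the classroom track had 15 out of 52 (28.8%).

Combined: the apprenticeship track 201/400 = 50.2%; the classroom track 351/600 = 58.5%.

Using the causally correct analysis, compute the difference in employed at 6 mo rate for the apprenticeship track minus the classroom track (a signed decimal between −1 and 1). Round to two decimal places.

+0.14

the apprenticeship track is higher inside every prior employment history stratum but the classroom track is higher in aggregate. Whether to stratify depends on how prior employment history relates to the programme.
Prior employment history is set before the programme has any effect — it is not caused by the programme — and it independently drives the outcome. That makes it a confounder, so the causal comparison is within prior employment history levels.
Adjusting over the population distribution of prior employment history: 0.383·(0.829−0.707) + 0.333·(0.684−0.450) + 0.284·(0.349−0.288) = +0.142.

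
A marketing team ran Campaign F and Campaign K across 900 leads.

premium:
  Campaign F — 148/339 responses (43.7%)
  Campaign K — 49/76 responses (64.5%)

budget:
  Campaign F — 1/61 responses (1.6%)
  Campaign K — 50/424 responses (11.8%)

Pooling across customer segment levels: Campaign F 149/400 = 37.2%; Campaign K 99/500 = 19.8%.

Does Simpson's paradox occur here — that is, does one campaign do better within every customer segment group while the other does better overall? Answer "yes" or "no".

Within each customer segment level (premium 43.7% vs 64.5%; budget 1.6% vs 11.8%), Campaign K has the higher rate every time. Pooled: 37.2% vs 19.8% — Campaign F has the higher rate overall. The two comparisons disagree.

yes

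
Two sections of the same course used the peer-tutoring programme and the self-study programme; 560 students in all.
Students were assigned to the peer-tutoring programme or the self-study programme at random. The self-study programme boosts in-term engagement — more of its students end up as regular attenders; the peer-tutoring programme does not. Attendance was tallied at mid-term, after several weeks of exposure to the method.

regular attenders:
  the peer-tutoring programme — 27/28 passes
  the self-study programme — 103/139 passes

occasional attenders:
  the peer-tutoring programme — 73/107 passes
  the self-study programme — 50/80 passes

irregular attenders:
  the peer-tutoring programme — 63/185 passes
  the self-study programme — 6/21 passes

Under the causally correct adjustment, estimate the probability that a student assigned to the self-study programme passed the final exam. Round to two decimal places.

0.66

The distribution of mid-term attendance is itself part of what the teaching method does — it is an intermediate outcome. Holding it fixed would remove that part of the effect; the total effect is the pooled difference.
So P(outcome | do(the self-study programme)) is just the pooled rate for the self-study programme: 159/240 = 0.662.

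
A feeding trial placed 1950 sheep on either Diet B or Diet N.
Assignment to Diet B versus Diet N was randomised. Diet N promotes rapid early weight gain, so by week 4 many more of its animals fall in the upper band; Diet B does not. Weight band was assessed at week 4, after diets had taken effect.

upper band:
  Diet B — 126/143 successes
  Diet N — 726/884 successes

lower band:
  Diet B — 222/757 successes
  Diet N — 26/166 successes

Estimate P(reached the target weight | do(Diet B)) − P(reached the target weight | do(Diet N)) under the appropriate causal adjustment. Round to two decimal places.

-0.33

Week-4 weight band is recorded after the diet and is itself shifted by it — it sits on the causal path from diet to outcome. Conditioning on a mediator would strip out part of the effect we want; the pooled comparison gives the total causal effect.
The causal difference is the pooled difference: 0.387 − 0.716 = -0.330.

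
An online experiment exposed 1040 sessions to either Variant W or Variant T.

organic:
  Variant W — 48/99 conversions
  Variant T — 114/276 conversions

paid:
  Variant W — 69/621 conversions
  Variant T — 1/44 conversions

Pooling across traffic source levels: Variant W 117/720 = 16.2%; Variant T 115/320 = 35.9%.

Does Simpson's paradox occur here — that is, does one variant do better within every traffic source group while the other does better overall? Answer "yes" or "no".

yes

Within each traffic source level (organic 48.5% vs 41.3%; paid 11.1% vs 2.3%), Variant W has the higher rate every time. Pooled: 16.2% vs 35.9% — Variant T has the higher rate overall. The two comparisons disagree.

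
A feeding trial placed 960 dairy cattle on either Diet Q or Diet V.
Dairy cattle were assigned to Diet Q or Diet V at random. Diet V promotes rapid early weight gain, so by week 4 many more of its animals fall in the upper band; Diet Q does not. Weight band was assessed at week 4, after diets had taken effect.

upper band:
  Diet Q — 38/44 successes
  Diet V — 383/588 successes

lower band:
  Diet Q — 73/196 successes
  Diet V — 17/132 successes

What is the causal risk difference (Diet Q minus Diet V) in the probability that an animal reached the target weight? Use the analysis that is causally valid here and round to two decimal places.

Within every week-4 weight band level Diet Q has the higher rate, yet pooled Diet V does — Simpson's reversal.
Stratifying would compare diets among dairy cattle the diets themselves sorted into week-4 weight band groups — a form of selection on an intermediate. The unconditioned pooled rates give the total causal effect.
The causal difference is the pooled difference: 0.463 − 0.556 = -0.093.

-0.09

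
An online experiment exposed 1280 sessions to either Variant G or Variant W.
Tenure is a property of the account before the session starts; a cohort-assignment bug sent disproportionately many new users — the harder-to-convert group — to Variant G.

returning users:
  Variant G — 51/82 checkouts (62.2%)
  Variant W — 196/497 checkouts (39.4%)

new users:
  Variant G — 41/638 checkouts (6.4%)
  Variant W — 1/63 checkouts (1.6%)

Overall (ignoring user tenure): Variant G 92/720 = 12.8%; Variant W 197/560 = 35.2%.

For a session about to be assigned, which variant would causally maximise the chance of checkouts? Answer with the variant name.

Within every user tenure level Variant G has the higher rate, yet pooled Variant W does — Simpson's reversal.
User tenure differs across variants for reasons unrelated to any effect of the variant itself, and it separately predicts the outcome — a classic confounder. We must compare within user tenure levels.
Within each level — returning users: 62.2% vs 39.4%; new users: 6.4% vs 1.6% — Variant G is higher every time.

Variant G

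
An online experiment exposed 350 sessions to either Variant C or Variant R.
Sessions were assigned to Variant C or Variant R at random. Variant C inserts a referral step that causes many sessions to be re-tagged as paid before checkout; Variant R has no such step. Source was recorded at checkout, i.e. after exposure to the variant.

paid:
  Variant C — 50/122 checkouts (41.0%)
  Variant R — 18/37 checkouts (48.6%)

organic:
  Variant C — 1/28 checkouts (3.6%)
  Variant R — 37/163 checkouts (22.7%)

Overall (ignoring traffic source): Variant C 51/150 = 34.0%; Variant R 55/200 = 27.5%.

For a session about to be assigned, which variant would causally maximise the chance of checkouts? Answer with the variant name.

Variant C

The distribution of traffic source is itself part of what the variant does — it is an intermediate outcome. Holding it fixed would remove that part of the effect; the total effect is the pooled difference.
Pooled: Variant C 34.0% vs Variant R 27.5%; Variant C is higher overall.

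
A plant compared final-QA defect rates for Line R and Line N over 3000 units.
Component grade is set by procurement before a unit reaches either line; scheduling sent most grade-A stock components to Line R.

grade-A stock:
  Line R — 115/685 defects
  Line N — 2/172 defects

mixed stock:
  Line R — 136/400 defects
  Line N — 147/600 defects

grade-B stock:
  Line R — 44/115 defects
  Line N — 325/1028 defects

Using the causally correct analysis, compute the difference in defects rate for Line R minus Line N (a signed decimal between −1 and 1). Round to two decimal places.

Component grade differs across lines for reasons unrelated to any effect of the line itself, and it separately predicts the outcome — a classic confounder. We must compare within component grade levels.
Adjusting over the population distribution of component grade: 0.286·(0.168−0.012) + 0.333·(0.340−0.245) + 0.381·(0.383−0.316) = +0.102.

+0.10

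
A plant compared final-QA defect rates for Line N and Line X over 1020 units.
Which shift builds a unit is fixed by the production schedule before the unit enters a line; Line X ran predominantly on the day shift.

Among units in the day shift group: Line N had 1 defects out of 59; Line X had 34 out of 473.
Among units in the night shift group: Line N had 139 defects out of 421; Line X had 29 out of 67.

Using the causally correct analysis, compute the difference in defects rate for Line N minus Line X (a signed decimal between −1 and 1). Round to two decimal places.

-0.08

Shift differs across lines for reasons unrelated to any effect of the line itself, and it separately predicts the outcome — a classic confounder. We must compare within shift levels.
Adjusting over the population distribution of shift: 0.522·(0.017−0.072) + 0.478·(0.330−0.433) = -0.078.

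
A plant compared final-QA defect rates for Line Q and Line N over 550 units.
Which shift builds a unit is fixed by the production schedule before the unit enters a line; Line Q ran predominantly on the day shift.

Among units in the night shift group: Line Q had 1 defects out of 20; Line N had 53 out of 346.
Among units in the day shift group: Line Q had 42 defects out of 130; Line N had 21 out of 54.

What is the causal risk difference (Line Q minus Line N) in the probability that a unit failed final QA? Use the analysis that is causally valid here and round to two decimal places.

Since shift is a pre-existing factor (not a product of the line) and it affects the outcome on its own, it is a confounder. The stratified rates, not the pooled rate, identify the causal effect.
Adjusting over the population distribution of shift: 0.665·(0.050−0.153) + 0.335·(0.323−0.389) = -0.091.

-0.09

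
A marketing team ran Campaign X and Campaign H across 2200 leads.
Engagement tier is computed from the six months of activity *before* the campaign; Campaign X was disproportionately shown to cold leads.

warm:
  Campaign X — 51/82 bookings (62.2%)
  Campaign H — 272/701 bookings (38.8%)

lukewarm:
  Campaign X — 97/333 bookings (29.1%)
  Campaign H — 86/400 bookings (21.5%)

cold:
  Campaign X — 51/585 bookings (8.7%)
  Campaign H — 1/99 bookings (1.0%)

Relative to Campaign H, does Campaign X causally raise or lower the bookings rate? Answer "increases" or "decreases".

Here engagement tier is a common cause — it drives both which campaign a case falls under and the outcome. The crude comparison mixes populations; the stratum-specific rates are the causally relevant ones.
Within each level — warm: 62.2% vs 38.8%; lukewarm: 29.1% vs 21.5%; cold: 8.7% vs 1.0% — Campaign X is higher every time.

increases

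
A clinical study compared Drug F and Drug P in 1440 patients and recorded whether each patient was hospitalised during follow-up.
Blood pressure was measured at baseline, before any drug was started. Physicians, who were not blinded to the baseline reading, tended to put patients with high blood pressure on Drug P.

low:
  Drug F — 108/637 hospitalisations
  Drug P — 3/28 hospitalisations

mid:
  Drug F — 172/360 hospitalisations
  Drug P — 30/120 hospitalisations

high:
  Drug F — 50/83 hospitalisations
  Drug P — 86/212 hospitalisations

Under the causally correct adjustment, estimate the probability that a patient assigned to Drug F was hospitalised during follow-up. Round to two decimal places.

0.36

The imbalance in blood pressure arose from how patients were allocated, not from anything the drug did; and blood pressure independently affects the outcome. The pooled gap is confounded — condition on blood pressure.
Standardising Drug F to the population blood pressure mix: 0.462·108/637 + 0.333·172/360 + 0.205·50/83 = 0.361.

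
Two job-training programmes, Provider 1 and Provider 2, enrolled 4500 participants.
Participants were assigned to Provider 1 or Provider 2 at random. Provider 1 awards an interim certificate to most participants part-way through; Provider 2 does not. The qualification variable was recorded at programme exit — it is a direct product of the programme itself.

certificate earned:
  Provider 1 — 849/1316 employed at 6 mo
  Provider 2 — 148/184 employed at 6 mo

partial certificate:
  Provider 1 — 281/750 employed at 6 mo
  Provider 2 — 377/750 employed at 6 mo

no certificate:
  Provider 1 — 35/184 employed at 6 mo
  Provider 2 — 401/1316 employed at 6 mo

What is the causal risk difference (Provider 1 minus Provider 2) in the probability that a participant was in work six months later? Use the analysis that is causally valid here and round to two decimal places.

+0.11

The distribution of qualification attained during the programme is itself part of what the programme does — it is an intermediate outcome. Holding it fixed would remove that part of the effect; the total effect is the pooled difference.
The causal difference is the pooled difference: 0.518 − 0.412 = +0.106.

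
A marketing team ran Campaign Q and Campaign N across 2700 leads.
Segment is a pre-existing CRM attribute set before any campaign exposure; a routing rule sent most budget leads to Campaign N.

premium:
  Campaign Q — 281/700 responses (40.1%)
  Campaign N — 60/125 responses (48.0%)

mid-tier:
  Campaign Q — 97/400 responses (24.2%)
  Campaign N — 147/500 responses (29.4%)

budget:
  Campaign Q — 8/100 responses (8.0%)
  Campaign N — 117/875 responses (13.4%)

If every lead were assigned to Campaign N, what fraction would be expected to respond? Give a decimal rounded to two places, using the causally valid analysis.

0.29

Within every customer segment level Campaign N has the higher rate, yet pooled Campaign Q does — Simpson's reversal.
Nothing the campaign does changes customer segment; the imbalance is an allocation artefact. With customer segment also predicting the outcome, the pooled figure is confounded, and the within-stratum comparison is the causal one.
Standardising Campaign N to the population customer segment mix: 0.306·60/125 + 0.333·147/500 + 0.361·117/875 = 0.293.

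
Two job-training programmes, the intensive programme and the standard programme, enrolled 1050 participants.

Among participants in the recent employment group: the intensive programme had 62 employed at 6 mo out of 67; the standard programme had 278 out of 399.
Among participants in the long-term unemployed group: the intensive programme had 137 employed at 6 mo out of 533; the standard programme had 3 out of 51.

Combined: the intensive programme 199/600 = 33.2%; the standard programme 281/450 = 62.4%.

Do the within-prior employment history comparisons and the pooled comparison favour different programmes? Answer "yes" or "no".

Within each prior employment history level (recent employment 92.5% vs 69.7%; long-term unemployed 25.7% vs 5.9%), the intensive programme has the higher rate every time. Pooled: 33.2% vs 62.4% — the standard programme has the higher rate overall. The two comparisons disagree.

yes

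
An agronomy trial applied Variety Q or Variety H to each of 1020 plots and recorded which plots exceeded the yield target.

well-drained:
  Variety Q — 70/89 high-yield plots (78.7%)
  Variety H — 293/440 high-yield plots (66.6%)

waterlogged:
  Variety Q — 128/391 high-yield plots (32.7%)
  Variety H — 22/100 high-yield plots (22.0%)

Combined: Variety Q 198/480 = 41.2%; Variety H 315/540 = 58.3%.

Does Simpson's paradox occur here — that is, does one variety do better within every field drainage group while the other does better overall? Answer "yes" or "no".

yes

Within each field drainage level (well-drained 78.7% vs 66.6%; waterlogged 32.7% vs 22.0%), Variety Q has the higher rate every time. Pooled: 41.2% vs 58.3% — Variety H has the higher rate overall. The two comparisons disagree.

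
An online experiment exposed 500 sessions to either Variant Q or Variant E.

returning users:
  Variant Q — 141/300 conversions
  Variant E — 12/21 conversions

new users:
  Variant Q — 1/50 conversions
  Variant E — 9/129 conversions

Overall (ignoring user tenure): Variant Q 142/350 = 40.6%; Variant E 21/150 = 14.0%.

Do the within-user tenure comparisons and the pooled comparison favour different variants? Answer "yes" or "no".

yes

Within each user tenure level (returning users 47.0% vs 57.1%; new users 2.0% vs 7.0%), Variant E has the higher rate every time. Pooled: 40.6% vs 14.0% — Variant Q has the higher rate overall. The two comparisons disagree.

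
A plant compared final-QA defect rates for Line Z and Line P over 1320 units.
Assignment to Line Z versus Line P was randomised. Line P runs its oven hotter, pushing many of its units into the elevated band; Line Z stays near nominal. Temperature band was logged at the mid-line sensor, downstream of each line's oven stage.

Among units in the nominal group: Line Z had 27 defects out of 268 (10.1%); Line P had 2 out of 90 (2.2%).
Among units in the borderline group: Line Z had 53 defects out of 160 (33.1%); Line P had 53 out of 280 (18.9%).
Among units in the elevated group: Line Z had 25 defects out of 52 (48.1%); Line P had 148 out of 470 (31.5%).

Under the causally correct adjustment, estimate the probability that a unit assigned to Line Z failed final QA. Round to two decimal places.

In-process temperature band is recorded after the line and is itself shifted by it — it sits on the causal path from line to outcome. Conditioning on a mediator would strip out part of the effect we want; the pooled comparison gives the total causal effect.
So P(outcome | do(Line Z)) is just the pooled rate for Line Z: 105/480 = 0.219.

0.22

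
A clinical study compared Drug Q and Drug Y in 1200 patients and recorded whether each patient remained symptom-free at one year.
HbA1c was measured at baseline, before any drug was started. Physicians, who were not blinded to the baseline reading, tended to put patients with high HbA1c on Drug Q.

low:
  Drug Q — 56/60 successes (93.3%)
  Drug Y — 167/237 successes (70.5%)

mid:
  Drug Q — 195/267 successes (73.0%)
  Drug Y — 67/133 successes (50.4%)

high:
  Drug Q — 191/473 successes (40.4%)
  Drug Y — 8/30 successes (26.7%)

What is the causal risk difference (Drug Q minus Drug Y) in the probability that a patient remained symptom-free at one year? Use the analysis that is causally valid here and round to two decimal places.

HbA1c is set before the drug has any effect — it is not caused by the drug — and it independently drives the outcome. That makes it a confounder, so the causal comparison is within HbA1c levels.
Adjusting over the population distribution of HbA1c: 0.247·(0.933−0.705) + 0.333·(0.730−0.504) + 0.419·(0.404−0.267) = +0.190.

+0.19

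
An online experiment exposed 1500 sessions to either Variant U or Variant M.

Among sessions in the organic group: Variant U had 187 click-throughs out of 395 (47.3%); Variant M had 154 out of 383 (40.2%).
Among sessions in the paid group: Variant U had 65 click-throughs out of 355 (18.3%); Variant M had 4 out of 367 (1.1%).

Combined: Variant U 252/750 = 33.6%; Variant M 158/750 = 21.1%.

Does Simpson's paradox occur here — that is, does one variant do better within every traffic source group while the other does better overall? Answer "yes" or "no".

Within each traffic source level (organic 47.3% vs 40.2%; paid 18.3% vs 1.1%), Variant U has the higher rate every time. Pooled: 33.6% vs 21.1% — Variant U has the higher rate overall. They agree.

no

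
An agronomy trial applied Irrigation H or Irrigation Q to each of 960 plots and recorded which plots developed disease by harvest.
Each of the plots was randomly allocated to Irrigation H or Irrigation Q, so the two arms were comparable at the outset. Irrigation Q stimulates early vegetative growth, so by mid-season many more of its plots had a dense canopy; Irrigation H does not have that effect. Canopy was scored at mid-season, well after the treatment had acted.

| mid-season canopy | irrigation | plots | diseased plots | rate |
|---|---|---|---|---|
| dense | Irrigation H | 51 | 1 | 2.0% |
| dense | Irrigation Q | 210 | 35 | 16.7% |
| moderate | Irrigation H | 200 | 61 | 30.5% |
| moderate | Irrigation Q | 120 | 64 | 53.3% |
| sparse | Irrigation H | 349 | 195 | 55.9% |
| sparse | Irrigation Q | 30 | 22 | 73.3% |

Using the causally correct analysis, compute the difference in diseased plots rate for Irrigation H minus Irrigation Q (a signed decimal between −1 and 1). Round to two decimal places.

The distribution of mid-season canopy is itself part of what the irrigation does — it is an intermediate outcome. Holding it fixed would remove that part of the effect; the total effect is the pooled difference.
The causal difference is the pooled difference: 0.428 − 0.336 = +0.092.

+0.09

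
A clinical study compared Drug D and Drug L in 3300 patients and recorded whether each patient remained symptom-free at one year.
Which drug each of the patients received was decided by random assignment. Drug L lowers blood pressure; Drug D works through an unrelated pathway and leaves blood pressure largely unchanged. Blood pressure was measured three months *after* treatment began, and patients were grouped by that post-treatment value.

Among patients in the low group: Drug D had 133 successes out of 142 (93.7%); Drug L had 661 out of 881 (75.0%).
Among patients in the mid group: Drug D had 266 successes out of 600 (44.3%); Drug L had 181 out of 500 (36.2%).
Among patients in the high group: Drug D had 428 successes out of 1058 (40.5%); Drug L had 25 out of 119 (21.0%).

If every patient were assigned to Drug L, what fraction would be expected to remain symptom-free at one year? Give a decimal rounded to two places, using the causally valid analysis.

Stratifying would compare drugs among patients the drugs themselves sorted into blood pressure groups — a form of selection on an intermediate. The unconditioned pooled rates give the total causal effect.
So P(outcome | do(Drug L)) is just the pooled rate for Drug L: 867/1500 = 0.578.

0.58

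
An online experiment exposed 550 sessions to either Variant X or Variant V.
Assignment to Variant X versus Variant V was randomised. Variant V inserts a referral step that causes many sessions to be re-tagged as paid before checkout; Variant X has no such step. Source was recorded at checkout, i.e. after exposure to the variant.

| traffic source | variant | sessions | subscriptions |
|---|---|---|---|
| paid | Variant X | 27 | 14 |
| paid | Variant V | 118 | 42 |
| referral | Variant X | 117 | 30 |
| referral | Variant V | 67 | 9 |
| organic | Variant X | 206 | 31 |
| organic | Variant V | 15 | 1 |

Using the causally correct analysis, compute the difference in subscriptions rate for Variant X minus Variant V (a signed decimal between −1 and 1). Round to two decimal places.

Traffic source here is a post-treatment variable shaped by the variant; conditioning on it would introduce bias rather than remove it. The overall comparison is the causal one.
The causal difference is the pooled difference: 0.214 − 0.260 = -0.046.

-0.05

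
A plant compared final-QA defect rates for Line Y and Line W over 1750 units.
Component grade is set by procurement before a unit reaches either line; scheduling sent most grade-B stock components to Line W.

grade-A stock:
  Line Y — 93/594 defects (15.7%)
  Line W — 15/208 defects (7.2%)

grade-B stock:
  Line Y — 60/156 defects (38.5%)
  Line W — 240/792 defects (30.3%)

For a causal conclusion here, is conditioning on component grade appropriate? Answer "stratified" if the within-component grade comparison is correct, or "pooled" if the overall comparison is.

Line W is lower inside every component grade stratum but Line Y is lower in aggregate. Whether to stratify depends on how component grade relates to the line.
Since component grade is a pre-existing factor (not a product of the line) and it affects the outcome on its own, it is a confounder. The stratified rates, not the pooled rate, identify the causal effect.
Within each level — grade-A stock: 15.7% vs 7.2%; grade-B stock: 38.5% vs 30.3% — Line W is lower every time.

stratified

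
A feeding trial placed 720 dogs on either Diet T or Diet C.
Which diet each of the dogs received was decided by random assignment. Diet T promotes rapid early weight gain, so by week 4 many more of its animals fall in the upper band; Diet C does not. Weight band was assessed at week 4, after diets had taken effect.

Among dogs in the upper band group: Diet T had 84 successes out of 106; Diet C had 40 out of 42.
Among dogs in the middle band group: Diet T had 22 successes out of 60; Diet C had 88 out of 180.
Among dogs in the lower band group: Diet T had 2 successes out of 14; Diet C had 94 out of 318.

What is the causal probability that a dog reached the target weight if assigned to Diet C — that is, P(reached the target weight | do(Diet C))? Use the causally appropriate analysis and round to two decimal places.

0.41

Week-4 weight band is recorded after the diet and is itself shifted by it — it sits on the causal path from diet to outcome. Conditioning on a mediator would strip out part of the effect we want; the pooled comparison gives the total causal effect.
So P(outcome | do(Diet C)) is just the pooled rate for Diet C: 222/540 = 0.411.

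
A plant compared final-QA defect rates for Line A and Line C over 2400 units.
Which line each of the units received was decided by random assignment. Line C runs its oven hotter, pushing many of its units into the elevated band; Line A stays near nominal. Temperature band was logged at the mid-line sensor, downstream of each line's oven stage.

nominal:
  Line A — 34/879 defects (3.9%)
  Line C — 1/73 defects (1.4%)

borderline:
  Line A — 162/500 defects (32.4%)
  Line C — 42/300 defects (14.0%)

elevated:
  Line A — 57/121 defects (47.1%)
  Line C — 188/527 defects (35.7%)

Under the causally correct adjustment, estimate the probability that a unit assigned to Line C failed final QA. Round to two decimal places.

In-process temperature band is downstream of the line. One should not condition on a consequence of treatment, so the overall rates are the right comparison.
So P(outcome | do(Line C)) is just the pooled rate for Line C: 231/900 = 0.257.

0.26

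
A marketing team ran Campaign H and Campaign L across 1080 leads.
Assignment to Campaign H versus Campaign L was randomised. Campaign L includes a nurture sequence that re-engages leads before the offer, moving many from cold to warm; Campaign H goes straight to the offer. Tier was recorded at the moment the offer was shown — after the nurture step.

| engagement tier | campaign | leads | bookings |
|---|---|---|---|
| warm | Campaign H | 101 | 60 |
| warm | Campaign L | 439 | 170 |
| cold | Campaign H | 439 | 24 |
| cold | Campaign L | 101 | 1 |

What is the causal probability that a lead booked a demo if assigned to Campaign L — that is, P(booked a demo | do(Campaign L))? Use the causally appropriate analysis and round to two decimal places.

0.32

Within every engagement tier level Campaign H has the higher rate, yet pooled Campaign L does — Simpson's reversal.
Engagement tier here is a post-treatment variable shaped by the campaign; conditioning on it would introduce bias rather than remove it. The overall comparison is the causal one.
So P(outcome | do(Campaign L)) is just the pooled rate for Campaign L: 171/540 = 0.317.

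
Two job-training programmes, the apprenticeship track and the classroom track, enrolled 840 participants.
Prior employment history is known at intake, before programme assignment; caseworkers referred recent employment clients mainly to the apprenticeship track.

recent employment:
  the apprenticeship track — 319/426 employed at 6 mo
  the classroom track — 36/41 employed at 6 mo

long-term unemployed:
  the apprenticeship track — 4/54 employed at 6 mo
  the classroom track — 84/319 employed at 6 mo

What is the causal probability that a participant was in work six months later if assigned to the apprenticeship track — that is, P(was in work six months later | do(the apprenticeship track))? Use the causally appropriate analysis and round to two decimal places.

0.45

The prior employment history-specific comparison favours the classroom track throughout, but the pooled figures favour the apprenticeship track. The question is whether to condition on prior employment history.
Prior employment history satisfies the back-door criterion: it is not a descendant of the programme, and it blocks the spurious path from programme to outcome. Adjusting for it (i.e., using the within-prior employment history rates) gives the causal effect.
Standardising the apprenticeship track to the population prior employment history mix: 0.556·319/426 + 0.444·4/54 = 0.449.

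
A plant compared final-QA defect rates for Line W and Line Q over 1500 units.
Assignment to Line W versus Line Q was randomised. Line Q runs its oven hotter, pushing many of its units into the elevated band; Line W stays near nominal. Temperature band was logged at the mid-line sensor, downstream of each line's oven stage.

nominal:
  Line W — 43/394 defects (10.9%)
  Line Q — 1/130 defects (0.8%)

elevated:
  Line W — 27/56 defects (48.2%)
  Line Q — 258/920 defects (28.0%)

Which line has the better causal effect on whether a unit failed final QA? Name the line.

Within every in-process temperature band level Line Q has the lower rate, yet pooled Line W does — Simpson's reversal.
In-process temperature band here is a post-treatment variable shaped by the line; conditioning on it would introduce bias rather than remove it. The overall comparison is the causal one.
Pooled: Line W 15.6% vs Line Q 24.7%; Line W is lower overall.

Line W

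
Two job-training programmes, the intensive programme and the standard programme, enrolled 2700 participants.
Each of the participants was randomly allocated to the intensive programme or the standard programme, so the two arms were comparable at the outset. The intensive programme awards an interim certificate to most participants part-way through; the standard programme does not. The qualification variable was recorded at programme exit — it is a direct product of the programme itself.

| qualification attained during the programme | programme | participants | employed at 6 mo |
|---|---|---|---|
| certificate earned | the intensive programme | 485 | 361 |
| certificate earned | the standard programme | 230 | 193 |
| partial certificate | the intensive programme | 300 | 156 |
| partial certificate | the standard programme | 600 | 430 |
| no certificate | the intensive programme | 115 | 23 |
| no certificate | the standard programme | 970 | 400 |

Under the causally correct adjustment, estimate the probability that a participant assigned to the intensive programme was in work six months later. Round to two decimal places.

Qualification attained during the programme is downstream of the programme. One should not condition on a consequence of treatment, so the overall rates are the right comparison.
So P(outcome | do(the intensive programme)) is just the pooled rate for the intensive programme: 540/900 = 0.600.

0.60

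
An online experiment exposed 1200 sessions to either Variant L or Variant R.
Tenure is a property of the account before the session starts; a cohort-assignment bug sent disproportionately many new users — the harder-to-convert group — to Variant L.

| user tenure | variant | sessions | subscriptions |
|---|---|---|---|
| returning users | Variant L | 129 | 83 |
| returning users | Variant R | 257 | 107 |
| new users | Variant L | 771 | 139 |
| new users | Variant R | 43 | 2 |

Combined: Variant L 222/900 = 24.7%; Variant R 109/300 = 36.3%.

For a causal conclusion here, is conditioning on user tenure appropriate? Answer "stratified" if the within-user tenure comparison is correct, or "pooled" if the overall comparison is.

The stratified and pooled comparisons disagree (Variant L wins within each user tenure; Variant R wins overall), so the answer turns on the causal role of user tenure.
User tenure is set before the variant has any effect — it is not caused by the variant — and it independently drives the outcome. That makes it a confounder, so the causal comparison is within user tenure levels.
Within each level — returning users: 64.3% vs 41.6%; new users: 18.0% vs 4.7% — Variant L is higher every time.

stratified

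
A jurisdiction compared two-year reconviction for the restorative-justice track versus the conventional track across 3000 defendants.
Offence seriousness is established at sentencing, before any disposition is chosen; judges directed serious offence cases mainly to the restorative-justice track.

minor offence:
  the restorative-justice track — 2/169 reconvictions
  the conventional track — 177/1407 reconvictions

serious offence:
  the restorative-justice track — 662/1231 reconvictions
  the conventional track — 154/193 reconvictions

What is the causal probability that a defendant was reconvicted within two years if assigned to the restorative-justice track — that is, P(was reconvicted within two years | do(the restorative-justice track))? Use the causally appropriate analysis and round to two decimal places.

Within every offence seriousness level the restorative-justice track has the lower rate, yet pooled the conventional track does — Simpson's reversal.
Offence seriousness satisfies the back-door criterion: it is not a descendant of the disposition, and it blocks the spurious path from disposition to outcome. Adjusting for it (i.e., using the within-offence seriousness rates) gives the causal effect.
Standardising the restorative-justice track to the population offence seriousness mix: 0.525·2/169 + 0.475·662/1231 = 0.261.

0.26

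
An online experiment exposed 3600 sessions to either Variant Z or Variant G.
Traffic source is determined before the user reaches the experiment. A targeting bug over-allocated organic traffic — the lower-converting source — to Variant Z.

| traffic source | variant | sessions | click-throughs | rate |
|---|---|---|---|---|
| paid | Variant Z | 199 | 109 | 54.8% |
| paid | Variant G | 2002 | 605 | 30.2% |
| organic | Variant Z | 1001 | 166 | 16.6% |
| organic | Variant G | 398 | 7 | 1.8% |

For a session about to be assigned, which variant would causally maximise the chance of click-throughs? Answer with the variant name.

Within every traffic source level Variant Z has the higher rate, yet pooled Variant G does — Simpson's reversal.
Traffic source satisfies the back-door criterion: it is not a descendant of the variant, and it blocks the spurious path from variant to outcome. Adjusting for it (i.e., using the within-traffic source rates) gives the causal effect.
Within each level — paid: 54.8% vs 30.2%; organic: 16.6% vs 1.8% — Variant Z is higher every time.

Variant Z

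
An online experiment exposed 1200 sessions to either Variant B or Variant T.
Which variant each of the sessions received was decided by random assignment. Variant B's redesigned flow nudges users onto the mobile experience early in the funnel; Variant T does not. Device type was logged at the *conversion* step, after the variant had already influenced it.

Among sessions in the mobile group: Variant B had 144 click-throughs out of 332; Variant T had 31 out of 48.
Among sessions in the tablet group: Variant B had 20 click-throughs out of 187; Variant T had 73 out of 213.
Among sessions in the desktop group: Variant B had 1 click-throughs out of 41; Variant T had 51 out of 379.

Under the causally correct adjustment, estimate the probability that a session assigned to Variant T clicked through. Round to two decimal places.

0.24

The device type-specific comparison favours Variant T throughout, but the pooled figures favour Variant B. The question is whether to condition on device type.
The distribution of device type is itself part of what the variant does — it is an intermediate outcome. Holding it fixed would remove that part of the effect; the total effect is the pooled difference.
So P(outcome | do(Variant T)) is just the pooled rate for Variant T: 155/640 = 0.242.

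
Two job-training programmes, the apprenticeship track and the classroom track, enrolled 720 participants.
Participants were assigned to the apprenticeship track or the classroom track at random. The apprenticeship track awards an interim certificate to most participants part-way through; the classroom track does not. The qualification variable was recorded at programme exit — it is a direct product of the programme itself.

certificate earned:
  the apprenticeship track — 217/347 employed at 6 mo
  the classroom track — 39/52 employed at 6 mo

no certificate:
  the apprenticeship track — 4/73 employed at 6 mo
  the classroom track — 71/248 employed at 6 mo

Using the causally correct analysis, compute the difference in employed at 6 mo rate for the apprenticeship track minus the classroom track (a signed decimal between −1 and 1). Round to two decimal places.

the classroom track is higher inside every qualification attained during the programme stratum but the apprenticeship track is higher in aggregate. Whether to stratify depends on how qualification attained during the programme relates to the programme.
Because the programme influences qualification attained during the programme, qualification attained during the programme is a post-treatment mediator, not a confounder. Stratifying on it would bias the estimate; the causal effect is the crude pooled difference.
The causal difference is the pooled difference: 0.526 − 0.367 = +0.160.

+0.16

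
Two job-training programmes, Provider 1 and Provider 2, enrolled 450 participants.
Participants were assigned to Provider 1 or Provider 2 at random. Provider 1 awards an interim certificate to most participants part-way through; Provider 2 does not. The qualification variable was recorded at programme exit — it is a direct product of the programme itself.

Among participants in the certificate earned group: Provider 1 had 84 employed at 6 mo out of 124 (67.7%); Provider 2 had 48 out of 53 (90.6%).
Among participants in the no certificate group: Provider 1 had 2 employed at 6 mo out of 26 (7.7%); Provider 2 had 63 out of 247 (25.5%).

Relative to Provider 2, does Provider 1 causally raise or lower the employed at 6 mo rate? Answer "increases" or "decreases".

increases

The distribution of qualification attained during the programme is itself part of what the programme does — it is an intermediate outcome. Holding it fixed would remove that part of the effect; the total effect is the pooled difference.
Pooled: Provider 1 57.3% vs Provider 2 37.0%; Provider 1 is higher overall.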